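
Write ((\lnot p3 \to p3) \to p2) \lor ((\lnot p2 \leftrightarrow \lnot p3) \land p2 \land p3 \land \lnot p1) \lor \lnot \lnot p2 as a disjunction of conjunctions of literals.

\lnot p3 \lor p2

((\lnot p3 \to p3) \to p2) \lor ((\lnot p2 \leftrightarrow \lnot p3) \land p2 \land p3 \land \lnot p1) \lor \lnot \lnot p2
≡ \lnot (\lnot p3 \to p3) \lor p2 \lor ((\lnot p2 \leftrightarrow \lnot p3) \land p2 \land p3 \land \lnot p1) \lor \lnot \lnot p2   [eliminate \to]
≡ \lnot (\lnot \lnot p3 \lor p3) \lor p2 \lor ((\lnot p2 \leftrightarrow \lnot p3) \land p2 \land p3 \land \lnot p1) \lor \lnot \lnot p2   [eliminate \to]
≡ \lnot (\lnot \lnot p3 \lor p3) \lor p2 \lor ((\lnot p2 \to \lnot p3) \land (\lnot p3 \to \lnot p2) \land p2 \land p3 \land \lnot p1) \lor \lnot \lnot p2   [eliminate \leftrightarrow]
≡ \lnot (\lnot \lnot p3 \lor p3) \lor p2 \lor ((\lnot \lnot p2 \lor \lnot p3) \land (\lnot p3 \to \lnot p2) \land p2 \land p3 \land \lnot p1) \lor \lnot \lnot p2   [eliminate \to]
≡ \lnot (\lnot \lnot p3 \lor p3) \lor p2 \lor ((\lnot \lnot p2 \lor \lnot p3) \land (\lnot \lnot p3 \lor \lnot p2) \land p2 \land p3 \land \lnot p1) \lor \lnot \lnot p2   [eliminate \to]
≡ (\lnot \lnot \lnot p3 \land \lnot p3) \lor p2 \lor ((\lnot \lnot p2 \lor \lnot p3) \land (\lnot \lnot p3 \lor \lnot p2) \land p2 \land p3 \land \lnot p1) \lor \lnot \lnot p2   [De Morgan]
≡ (\lnot p3 \land \lnot p3) \lor p2 \lor ((\lnot \lnot p2 \lor \lnot p3) \land (\lnot \lnot p3 \lor \lnot p2) \land p2 \land p3 \land \lnot p1) \lor \lnot \lnot p2   [double negation]
≡ (\lnot p3 \land \lnot p3) \lor p2 \lor ((p2 \lor \lnot p3) \land (\lnot \lnot p3 \lor \lnot p2) \land p2 \land p3 \land \lnot p1) \lor \lnot \lnot p2   [double negation]
≡ (\lnot p3 \land \lnot p3) \lor p2 \lor ((p2 \lor \lnot p3) \land (p3 \lor \lnot p2) \land p2 \land p3 \land \lnot p1) \lor \lnot \lnot p2   [double negation]
≡ (\lnot p3 \land \lnot p3) \lor p2 \lor ((p2 \lor \lnot p3) \land (p3 \lor \lnot p2) \land p2 \land p3 \land \lnot p1) \lor p2   [double negation]
≡ (\lnot p3 \land \lnot p3) \lor p2 \lor (p2 \land p3 \land p2 \land p3 \land \lnot p1) \lor (p2 \land \lnot p2 \land p2 \land p3 \land \lnot p1) \lor (\lnot p3 \land p3 \land p2 \land p3 \land \lnot p1) \lor (\lnot p3 \land \lnot p2 \land p2 \land p3 \land \lnot p1) \lor p2   [distribute \land over \lor]
≡ \lnot p3 \lor p2   [simplify]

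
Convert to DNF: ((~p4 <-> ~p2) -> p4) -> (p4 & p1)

((~p4 <-> ~p2) -> p4) -> (p4 & p1)
⇔ ~((~p4 <-> ~p2) -> p4) | (p4 & p1)   [eliminate ->]
⇔ ~(~(~p4 <-> ~p2) | p4) | (p4 & p1)   [eliminate ->]
⇔ ~(~((~p4 -> ~p2) & (~p2 -> ~p4)) | p4) | (p4 & p1)   [eliminate <->]
⇔ ~(~((~~p4 | ~p2) & (~p2 -> ~p4)) | p4) | (p4 & p1)   [eliminate ->]
⇔ ~(~((~~p4 | ~p2) & (~~p2 | ~p4)) | p4) | (p4 & p1)   [eliminate ->]
⇔ (~~((~~p4 | ~p2) & (~~p2 | ~p4)) & ~p4) | (p4 & p1)   [De Morgan]
⇔ ((~~p4 | ~p2) & (~~p2 | ~p4) & ~p4) | (p4 & p1)   [double negation]
⇔ ((p4 | ~p2) & (~~p2 | ~p4) & ~p4) | (p4 & p1)   [double negation]
⇔ ((p4 | ~p2) & (p2 | ~p4) & ~p4) | (p4 & p1)   [double negation]
⇔ (p4 & p2 & ~p4) | (p4 & ~p4 & ~p4) | (~p2 & p2 & ~p4) | (~p2 & ~p4 & ~p4) | (p4 & p1)   [distribute & over |]
⇔ (~p2 & ~p4) | (p4 & p1)   [simplify]

(~p2 & ~p4) | (p4 & p1)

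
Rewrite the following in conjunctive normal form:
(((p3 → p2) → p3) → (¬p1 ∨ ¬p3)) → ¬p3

(((p3 → p2) → p3) → (¬p1 ∨ ¬p3)) → ¬p3
≡ ¬(((p3 → p2) → p3) → (¬p1 ∨ ¬p3)) ∨ ¬p3   [eliminate →]
≡ ¬(¬((p3 → p2) → p3) ∨ ¬p1 ∨ ¬p3) ∨ ¬p3   [eliminate →]
≡ ¬(¬(¬(p3 → p2) ∨ p3) ∨ ¬p1 ∨ ¬p3) ∨ ¬p3   [eliminate →]
≡ ¬(¬(¬(¬p3 ∨ p2) ∨ p3) ∨ ¬p1 ∨ ¬p3) ∨ ¬p3   [eliminate →]
≡ (¬¬(¬(¬p3 ∨ p2) ∨ p3) ∧ ¬¬p1 ∧ ¬¬p3) ∨ ¬p3   [De Morgan]
≡ ((¬(¬p3 ∨ p2) ∨ p3) ∧ ¬¬p1 ∧ ¬¬p3) ∨ ¬p3   [double negation]
≡ (((¬¬p3 ∧ ¬p2) ∨ p3) ∧ ¬¬p1 ∧ ¬¬p3) ∨ ¬p3   [De Morgan]
≡ (((p3 ∧ ¬p2) ∨ p3) ∧ ¬¬p1 ∧ ¬¬p3) ∨ ¬p3   [double negation]
≡ (((p3 ∧ ¬p2) ∨ p3) ∧ p1 ∧ ¬¬p3) ∨ ¬p3   [double negation]
≡ (((p3 ∧ ¬p2) ∨ p3) ∧ p1 ∧ p3) ∨ ¬p3   [double negation]
≡ (p3 ∨ p3 ∨ ¬p3) ∧ (¬p2 ∨ p3 ∨ ¬p3) ∧ (p1 ∨ ¬p3) ∧ (p3 ∨ ¬p3)   [distribute ∨ over ∧]
≡ p1 ∨ ¬p3   [simplify]

p1 ∨ ¬p3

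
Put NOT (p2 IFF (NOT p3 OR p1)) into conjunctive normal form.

NOT (p2 IFF (NOT p3 OR p1))
≡ NOT ((p2 IMPLIES (NOT p3 OR p1)) AND ((NOT p3 OR p1) IMPLIES p2))   [eliminate IFF]
≡ NOT ((NOT p2 OR NOT p3 OR p1) AND ((NOT p3 OR p1) IMPLIES p2))   [eliminate IMPLIES]
≡ NOT ((NOT p2 OR NOT p3 OR p1) AND (NOT (NOT p3 OR p1) OR p2))   [eliminate IMPLIES]
≡ NOT (NOT p2 OR NOT p3 OR p1) OR NOT (NOT (NOT p3 OR p1) OR p2)   [De Morgan]
≡ (NOT NOT p2 AND NOT NOT p3 AND NOT p1) OR NOT (NOT (NOT p3 OR p1) OR p2)   [De Morgan]
≡ (p2 AND NOT NOT p3 AND NOT p1) OR NOT (NOT (NOT p3 OR p1) OR p2)   [double negation]
≡ (p2 AND p3 AND NOT p1) OR NOT (NOT (NOT p3 OR p1) OR p2)   [double negation]
≡ (p2 AND p3 AND NOT p1) OR (NOT NOT (NOT p3 OR p1) AND NOT p2)   [De Morgan]
≡ (p2 AND p3 AND NOT p1) OR ((NOT p3 OR p1) AND NOT p2)   [double negation]
≡ (p2 OR NOT p3 OR p1) AND (p2 OR NOT p2) AND (p3 OR NOT p3 OR p1) AND (p3 OR NOT p2) AND (NOT p1 OR NOT p3 OR p1) AND (NOT p1 OR NOT p2)   [distribute OR over AND]
≡ (p2 OR NOT p3 OR p1) AND (p3 OR NOT p2) AND (NOT p1 OR NOT p2)   [simplify]

(p2 OR NOT p3 OR p1) AND (p3 OR NOT p2) AND (NOT p1 OR NOT p2)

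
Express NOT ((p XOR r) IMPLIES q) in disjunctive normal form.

(p AND NOT r AND NOT q) OR (NOT p AND r AND NOT q)

NOT ((p XOR r) IMPLIES q)
= NOT (NOT (p XOR r) OR q)   — eliminate IMPLIES
= NOT (NOT ((p AND NOT r) OR (NOT p AND r)) OR q)   — expand XOR
= NOT NOT ((p AND NOT r) OR (NOT p AND r)) AND NOT q   — De Morgan
= ((p AND NOT r) OR (NOT p AND r)) AND NOT q   — double negation
= (p AND NOT r AND NOT q) OR (NOT p AND r AND NOT q)   — distribute AND over OR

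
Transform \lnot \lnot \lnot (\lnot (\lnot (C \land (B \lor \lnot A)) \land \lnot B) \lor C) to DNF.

\lnot \lnot \lnot (\lnot (\lnot (C \land (B \lor \lnot A)) \land \lnot B) \lor C)
⇔ \lnot (\lnot (\lnot (C \land (B \lor \lnot A)) \land \lnot B) \lor C)   — double negation
⇔ \lnot \lnot (\lnot (C \land (B \lor \lnot A)) \land \lnot B) \land \lnot C   — De Morgan
⇔ \lnot (C \land (B \lor \lnot A)) \land \lnot B \land \lnot C   — double negation
⇔ (\lnot C \lor \lnot (B \lor \lnot A)) \land \lnot B \land \lnot C   — De Morgan
⇔ (\lnot C \lor (\lnot B \land \lnot \lnot A)) \land \lnot B \land \lnot C   — De Morgan
⇔ (\lnot C \lor (\lnot B \land A)) \land \lnot B \land \lnot C   — double negation
⇔ (\lnot C \land \lnot B \land \lnot C) \lor (\lnot B \land A \land \lnot B \land \lnot C)   — distribute \land over \lor
⇔ \lnot C \land \lnot B   — simplify

\lnot C \land \lnot B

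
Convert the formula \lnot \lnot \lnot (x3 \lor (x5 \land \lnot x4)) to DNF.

\lnot \lnot \lnot (x3 \lor (x5 \land \lnot x4))
≡ \lnot (x3 \lor (x5 \land \lnot x4))   — double negation
≡ \lnot x3 \land \lnot (x5 \land \lnot x4)   — De Morgan
≡ \lnot x3 \land (\lnot x5 \lor \lnot \lnot x4)   — De Morgan
≡ \lnot x3 \land (\lnot x5 \lor x4)   — double negation
≡ (\lnot x3 \land \lnot x5) \lor (\lnot x3 \land x4)   — distribute \land over \lor

(\lnot x3 \land \lnot x5) \lor (\lnot x3 \land x4)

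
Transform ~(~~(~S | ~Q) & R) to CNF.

~(~~(~S | ~Q) & R)
⇔ ~~~(~S | ~Q) | ~R   [De Morgan]
⇔ ~(~S | ~Q) | ~R   [double negation]
⇔ (~~S & ~~Q) | ~R   [De Morgan]
⇔ (S & ~~Q) | ~R   [double negation]
⇔ (S & Q) | ~R   [double negation]
⇔ (S | ~R) & (Q | ~R)   [distribute | over &]

(S | ~R) & (Q | ~R)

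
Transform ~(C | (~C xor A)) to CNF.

~C & (C | A)

~(C | (~C xor A))
≡ ~(C | ((~C | A) & ~(~C & A)))   [expand xor]
≡ ~C & ~((~C | A) & ~(~C & A))   [De Morgan]
≡ ~C & (~(~C | A) | ~~(~C & A))   [De Morgan]
≡ ~C & ((~~C & ~A) | ~~(~C & A))   [De Morgan]
≡ ~C & ((C & ~A) | ~~(~C & A))   [double negation]
≡ ~C & ((C & ~A) | (~C & A))   [double negation]
≡ ~C & (C | ~C) & (C | A) & (~A | ~C) & (~A | A)   [distribute | over &]
≡ ~C & (C | A)   [simplify]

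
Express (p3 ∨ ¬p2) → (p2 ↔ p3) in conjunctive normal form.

¬p3 ∨ p2

(p3 ∨ ¬p2) → (p2 ↔ p3)
= ¬(p3 ∨ ¬p2) ∨ (p2 ↔ p3)
= ¬(p3 ∨ ¬p2) ∨ ((p2 → p3) ∧ (p3 → p2))
= ¬(p3 ∨ ¬p2) ∨ ((¬p2 ∨ p3) ∧ (p3 → p2))
= ¬(p3 ∨ ¬p2) ∨ ((¬p2 ∨ p3) ∧ (¬p3 ∨ p2))
= (¬p3 ∧ ¬¬p2) ∨ ((¬p2 ∨ p3) ∧ (¬p3 ∨ p2))
= (¬p3 ∧ p2) ∨ ((¬p2 ∨ p3) ∧ (¬p3 ∨ p2))
= (¬p3 ∨ ¬p2 ∨ p3) ∧ (¬p3 ∨ ¬p3 ∨ p2) ∧ (p2 ∨ ¬p2 ∨ p3) ∧ (p2 ∨ ¬p3 ∨ p2)
= ¬p3 ∨ p2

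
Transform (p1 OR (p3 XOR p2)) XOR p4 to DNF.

(p1 AND NOT p4) OR (p3 AND NOT p2 AND NOT p4) OR (NOT p3 AND p2 AND NOT p4) OR (NOT p1 AND NOT p3 AND NOT p2 AND p4) OR (NOT p1 AND p2 AND p3 AND p4)

(p1 OR (p3 XOR p2)) XOR p4
⇔ ((p1 OR (p3 XOR p2)) AND NOT p4) OR (NOT (p1 OR (p3 XOR p2)) AND p4)   [expand XOR]
⇔ ((p1 OR (p3 AND NOT p2) OR (NOT p3 AND p2)) AND NOT p4) OR (NOT (p1 OR (p3 XOR p2)) AND p4)   [expand XOR]
⇔ ((p1 OR (p3 AND NOT p2) OR (NOT p3 AND p2)) AND NOT p4) OR (NOT (p1 OR (p3 AND NOT p2) OR (NOT p3 AND p2)) AND p4)   [expand XOR]
⇔ ((p1 OR (p3 AND NOT p2) OR (NOT p3 AND p2)) AND NOT p4) OR (NOT p1 AND NOT (p3 AND NOT p2) AND NOT (NOT p3 AND p2) AND p4)   [De Morgan]
⇔ ((p1 OR (p3 AND NOT p2) OR (NOT p3 AND p2)) AND NOT p4) OR (NOT p1 AND (NOT p3 OR NOT NOT p2) AND NOT (NOT p3 AND p2) AND p4)   [De Morgan]
⇔ ((p1 OR (p3 AND NOT p2) OR (NOT p3 AND p2)) AND NOT p4) OR (NOT p1 AND (NOT p3 OR p2) AND NOT (NOT p3 AND p2) AND p4)   [double negation]
⇔ ((p1 OR (p3 AND NOT p2) OR (NOT p3 AND p2)) AND NOT p4) OR (NOT p1 AND (NOT p3 OR p2) AND (NOT NOT p3 OR NOT p2) AND p4)   [De Morgan]
⇔ ((p1 OR (p3 AND NOT p2) OR (NOT p3 AND p2)) AND NOT p4) OR (NOT p1 AND (NOT p3 OR p2) AND (p3 OR NOT p2) AND p4)   [double negation]
⇔ (p1 AND NOT p4) OR (p3 AND NOT p2 AND NOT p4) OR (NOT p3 AND p2 AND NOT p4) OR (NOT p1 AND NOT p3 AND p3 AND p4) OR (NOT p1 AND NOT p3 AND NOT p2 AND p4) OR (NOT p1 AND p2 AND p3 AND p4) OR (NOT p1 AND p2 AND NOT p2 AND p4)   [distribute AND over OR]
⇔ (p1 AND NOT p4) OR (p3 AND NOT p2 AND NOT p4) OR (NOT p3 AND p2 AND NOT p4) OR (NOT p1 AND NOT p3 AND NOT p2 AND p4) OR (NOT p1 AND p2 AND p3 AND p4)   [simplify]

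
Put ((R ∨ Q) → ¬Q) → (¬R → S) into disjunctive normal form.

Q ∨ R ∨ S

((R ∨ Q) → ¬Q) → (¬R → S)
= ¬((R ∨ Q) → ¬Q) ∨ (¬R → S)
= ¬(¬(R ∨ Q) ∨ ¬Q) ∨ (¬R → S)
= ¬(¬(R ∨ Q) ∨ ¬Q) ∨ ¬¬R ∨ S
= (¬¬(R ∨ Q) ∧ ¬¬Q) ∨ ¬¬R ∨ S
= ((R ∨ Q) ∧ ¬¬Q) ∨ ¬¬R ∨ S
= ((R ∨ Q) ∧ Q) ∨ ¬¬R ∨ S
= ((R ∨ Q) ∧ Q) ∨ R ∨ S
= (R ∧ Q) ∨ (Q ∧ Q) ∨ R ∨ S
= Q ∨ R ∨ S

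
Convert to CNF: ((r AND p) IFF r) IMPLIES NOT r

((r AND p) IFF r) IMPLIES NOT r
= NOT ((r AND p) IFF r) OR NOT r   — eliminate IMPLIES
= NOT (((r AND p) IMPLIES r) AND (r IMPLIES (r AND p))) OR NOT r   — eliminate IFF
= NOT ((NOT (r AND p) OR r) AND (r IMPLIES (r AND p))) OR NOT r   — eliminate IMPLIES
= NOT ((NOT (r AND p) OR r) AND (NOT r OR (r AND p))) OR NOT r   — eliminate IMPLIES
= NOT (NOT (r AND p) OR r) OR NOT (NOT r OR (r AND p)) OR NOT r   — De Morgan
= (NOT NOT (r AND p) AND NOT r) OR NOT (NOT r OR (r AND p)) OR NOT r   — De Morgan
= (r AND p AND NOT r) OR NOT (NOT r OR (r AND p)) OR NOT r   — double negation
= (r AND p AND NOT r) OR (NOT NOT r AND NOT (r AND p)) OR NOT r   — De Morgan
= (r AND p AND NOT r) OR (r AND NOT (r AND p)) OR NOT r   — double negation
= (r AND p AND NOT r) OR (r AND (NOT r OR NOT p)) OR NOT r   — De Morgan
= (r OR r OR NOT r) AND (r OR NOT r OR NOT p OR NOT r) AND (p OR r OR NOT r) AND (p OR NOT r OR NOT p OR NOT r) AND (NOT r OR r OR NOT r) AND (NOT r OR NOT r OR NOT p OR NOT r)   — distribute OR over AND
= NOT r OR NOT p   — simplify

NOT r OR NOT p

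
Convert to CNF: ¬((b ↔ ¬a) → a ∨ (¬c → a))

¬((b ↔ ¬a) → a ∨ (¬c → a))
≡ ¬(¬(b ↔ ¬a) ∨ a ∨ (¬c → a))   [eliminate →]
≡ ¬(¬((b → ¬a) ∧ (¬a → b)) ∨ a ∨ (¬c → a))   [eliminate ↔]
≡ ¬(¬((¬b ∨ ¬a) ∧ (¬a → b)) ∨ a ∨ (¬c → a))   [eliminate →]
≡ ¬(¬((¬b ∨ ¬a) ∧ (¬¬a ∨ b)) ∨ a ∨ (¬c → a))   [eliminate →]
≡ ¬(¬((¬b ∨ ¬a) ∧ (¬¬a ∨ b)) ∨ a ∨ ¬¬c ∨ a)   [eliminate →]
≡ ¬¬((¬b ∨ ¬a) ∧ (¬¬a ∨ b)) ∧ ¬a ∧ ¬¬¬c ∧ ¬a   [De Morgan]
≡ (¬b ∨ ¬a) ∧ (¬¬a ∨ b) ∧ ¬a ∧ ¬¬¬c ∧ ¬a   [double negation]
≡ (¬b ∨ ¬a) ∧ (a ∨ b) ∧ ¬a ∧ ¬¬¬c ∧ ¬a   [double negation]
≡ (¬b ∨ ¬a) ∧ (a ∨ b) ∧ ¬a ∧ ¬c ∧ ¬a   [double negation]
≡ (a ∨ b) ∧ ¬a ∧ ¬c   [simplify]

(a ∨ b) ∧ ¬a ∧ ¬c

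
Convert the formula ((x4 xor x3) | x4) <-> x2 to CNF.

((x4 xor x3) | x4) <-> x2
≡ (((x4 xor x3) | x4) -> x2) & (x2 -> ((x4 xor x3) | x4))   — eliminate <->
≡ (~((x4 xor x3) | x4) | x2) & (x2 -> ((x4 xor x3) | x4))   — eliminate ->
≡ (~(((x4 | x3) & ~(x4 & x3)) | x4) | x2) & (x2 -> ((x4 xor x3) | x4))   — expand xor
≡ (~(((x4 | x3) & ~(x4 & x3)) | x4) | x2) & (~x2 | (x4 xor x3) | x4)   — eliminate ->
≡ (~(((x4 | x3) & ~(x4 & x3)) | x4) | x2) & (~x2 | ((x4 | x3) & ~(x4 & x3)) | x4)   — expand xor
≡ ((~((x4 | x3) & ~(x4 & x3)) & ~x4) | x2) & (~x2 | ((x4 | x3) & ~(x4 & x3)) | x4)   — De Morgan
≡ (((~(x4 | x3) | ~~(x4 & x3)) & ~x4) | x2) & (~x2 | ((x4 | x3) & ~(x4 & x3)) | x4)   — De Morgan
≡ ((((~x4 & ~x3) | ~~(x4 & x3)) & ~x4) | x2) & (~x2 | ((x4 | x3) & ~(x4 & x3)) | x4)   — De Morgan
≡ ((((~x4 & ~x3) | (x4 & x3)) & ~x4) | x2) & (~x2 | ((x4 | x3) & ~(x4 & x3)) | x4)   — double negation
≡ ((((~x4 & ~x3) | (x4 & x3)) & ~x4) | x2) & (~x2 | ((x4 | x3) & (~x4 | ~x3)) | x4)   — De Morgan
≡ (~x4 | x4 | x2) & (~x4 | x3 | x2) & (~x3 | x4 | x2) & (~x3 | x3 | x2) & (~x4 | x2) & (~x2 | x4 | x3 | x4) & (~x2 | ~x4 | ~x3 | x4)   — distribute | over &
≡ (~x3 | x4 | x2) & (~x4 | x2) & (~x2 | x4 | x3)   — simplify

(~x3 | x4 | x2) & (~x4 | x2) & (~x2 | x4 | x3)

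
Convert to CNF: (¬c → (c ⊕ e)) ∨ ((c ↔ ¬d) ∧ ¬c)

c ∨ e ∨ d

(¬c → (c ⊕ e)) ∨ ((c ↔ ¬d) ∧ ¬c)
= ¬¬c ∨ (c ⊕ e) ∨ ((c ↔ ¬d) ∧ ¬c)   [eliminate →]
= ¬¬c ∨ ((c ∨ e) ∧ ¬(c ∧ e)) ∨ ((c ↔ ¬d) ∧ ¬c)   [expand ⊕]
= ¬¬c ∨ ((c ∨ e) ∧ ¬(c ∧ e)) ∨ ((c → ¬d) ∧ (¬d → c) ∧ ¬c)   [eliminate ↔]
= ¬¬c ∨ ((c ∨ e) ∧ ¬(c ∧ e)) ∨ ((¬c ∨ ¬d) ∧ (¬d → c) ∧ ¬c)   [eliminate →]
= ¬¬c ∨ ((c ∨ e) ∧ ¬(c ∧ e)) ∨ ((¬c ∨ ¬d) ∧ (¬¬d ∨ c) ∧ ¬c)   [eliminate →]
= c ∨ ((c ∨ e) ∧ ¬(c ∧ e)) ∨ ((¬c ∨ ¬d) ∧ (¬¬d ∨ c) ∧ ¬c)   [double negation]
= c ∨ ((c ∨ e) ∧ (¬c ∨ ¬e)) ∨ ((¬c ∨ ¬d) ∧ (¬¬d ∨ c) ∧ ¬c)   [De Morgan]
= c ∨ ((c ∨ e) ∧ (¬c ∨ ¬e)) ∨ ((¬c ∨ ¬d) ∧ (d ∨ c) ∧ ¬c)   [double negation]
= (c ∨ c ∨ e ∨ ¬c ∨ ¬d) ∧ (c ∨ c ∨ e ∨ d ∨ c) ∧ (c ∨ c ∨ e ∨ ¬c) ∧ (c ∨ ¬c ∨ ¬e ∨ ¬c ∨ ¬d) ∧ (c ∨ ¬c ∨ ¬e ∨ d ∨ c) ∧ (c ∨ ¬c ∨ ¬e ∨ ¬c)   [distribute ∨ over ∧]
= c ∨ e ∨ d   [simplify]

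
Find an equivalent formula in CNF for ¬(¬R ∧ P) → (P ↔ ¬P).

(¬R ∨ ¬P) ∧ P

¬(¬R ∧ P) → (P ↔ ¬P)
≡ ¬¬(¬R ∧ P) ∨ (P ↔ ¬P)   (eliminate →)
≡ ¬¬(¬R ∧ P) ∨ ((P → ¬P) ∧ (¬P → P))   (eliminate ↔)
≡ ¬¬(¬R ∧ P) ∨ ((¬P ∨ ¬P) ∧ (¬P → P))   (eliminate →)
≡ ¬¬(¬R ∧ P) ∨ ((¬P ∨ ¬P) ∧ (¬¬P ∨ P))   (eliminate →)
≡ (¬R ∧ P) ∨ ((¬P ∨ ¬P) ∧ (¬¬P ∨ P))   (double negation)
≡ (¬R ∧ P) ∨ ((¬P ∨ ¬P) ∧ (P ∨ P))   (double negation)
≡ (¬R ∨ ¬P ∨ ¬P) ∧ (¬R ∨ P ∨ P) ∧ (P ∨ ¬P ∨ ¬P) ∧ (P ∨ P ∨ P)   (distribute ∨ over ∧)
≡ (¬R ∨ ¬P) ∧ P   (simplify)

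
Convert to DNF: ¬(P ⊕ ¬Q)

¬(P ⊕ ¬Q)
⇔ ¬(P ∧ ¬¬Q ∨ ¬P ∧ ¬Q)
⇔ ¬(P ∧ ¬¬Q) ∧ ¬(¬P ∧ ¬Q)
⇔ (¬P ∨ ¬¬¬Q) ∧ ¬(¬P ∧ ¬Q)
⇔ (¬P ∨ ¬Q) ∧ ¬(¬P ∧ ¬Q)
⇔ (¬P ∨ ¬Q) ∧ (¬¬P ∨ ¬¬Q)
⇔ (¬P ∨ ¬Q) ∧ (P ∨ ¬¬Q)
⇔ (¬P ∨ ¬Q) ∧ (P ∨ Q)
⇔ ¬P ∧ P ∨ ¬P ∧ Q ∨ ¬Q ∧ P ∨ ¬Q ∧ Q
⇔ ¬P ∧ Q ∨ ¬Q ∧ P

¬P ∧ Q ∨ ¬Q ∧ P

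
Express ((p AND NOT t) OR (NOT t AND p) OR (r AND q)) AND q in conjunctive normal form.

((p AND NOT t) OR (NOT t AND p) OR (r AND q)) AND q
= (p OR NOT t OR r) AND (p OR NOT t OR q) AND (p OR p OR r) AND (p OR p OR q) AND (NOT t OR NOT t OR r) AND (NOT t OR NOT t OR q) AND (NOT t OR p OR r) AND (NOT t OR p OR q) AND q   (distribute OR over AND)
= (p OR r) AND (NOT t OR r) AND q   (simplify)

(p OR r) AND (NOT t OR r) AND q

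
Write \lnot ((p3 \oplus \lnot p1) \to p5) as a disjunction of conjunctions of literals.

(p3 \land p1 \land \lnot p5) \lor (\lnot p3 \land \lnot p1 \land \lnot p5)

\lnot ((p3 \oplus \lnot p1) \to p5)
⇔ \lnot (\lnot (p3 \oplus \lnot p1) \lor p5)   (eliminate \to)
⇔ \lnot (\lnot ((p3 \land \lnot \lnot p1) \lor (\lnot p3 \land \lnot p1)) \lor p5)   (expand \oplus)
⇔ \lnot \lnot ((p3 \land \lnot \lnot p1) \lor (\lnot p3 \land \lnot p1)) \land \lnot p5   (De Morgan)
⇔ ((p3 \land \lnot \lnot p1) \lor (\lnot p3 \land \lnot p1)) \land \lnot p5   (double negation)
⇔ ((p3 \land p1) \lor (\lnot p3 \land \lnot p1)) \land \lnot p5   (double negation)
⇔ (p3 \land p1 \land \lnot p5) \lor (\lnot p3 \land \lnot p1 \land \lnot p5)   (distribute \land over \lor)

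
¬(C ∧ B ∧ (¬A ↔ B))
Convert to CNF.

¬C ∨ ¬B ∨ A

¬(C ∧ B ∧ (¬A ↔ B))
≡ ¬(C ∧ B ∧ (¬A → B) ∧ (B → ¬A))   [eliminate ↔]
≡ ¬(C ∧ B ∧ (¬¬A ∨ B) ∧ (B → ¬A))   [eliminate →]
≡ ¬(C ∧ B ∧ (¬¬A ∨ B) ∧ (¬B ∨ ¬A))   [eliminate →]
≡ ¬C ∨ ¬B ∨ ¬(¬¬A ∨ B) ∨ ¬(¬B ∨ ¬A)   [De Morgan]
≡ ¬C ∨ ¬B ∨ (¬¬¬A ∧ ¬B) ∨ ¬(¬B ∨ ¬A)   [De Morgan]
≡ ¬C ∨ ¬B ∨ (¬A ∧ ¬B) ∨ ¬(¬B ∨ ¬A)   [double negation]
≡ ¬C ∨ ¬B ∨ (¬A ∧ ¬B) ∨ (¬¬B ∧ ¬¬A)   [De Morgan]
≡ ¬C ∨ ¬B ∨ (¬A ∧ ¬B) ∨ (B ∧ ¬¬A)   [double negation]
≡ ¬C ∨ ¬B ∨ (¬A ∧ ¬B) ∨ (B ∧ A)   [double negation]
≡ (¬C ∨ ¬B ∨ ¬A ∨ B) ∧ (¬C ∨ ¬B ∨ ¬A ∨ A) ∧ (¬C ∨ ¬B ∨ ¬B ∨ B) ∧ (¬C ∨ ¬B ∨ ¬B ∨ A)   [distribute ∨ over ∧]
≡ ¬C ∨ ¬B ∨ A   [simplify]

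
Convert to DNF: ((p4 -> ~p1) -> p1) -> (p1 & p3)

((p4 -> ~p1) -> p1) -> (p1 & p3)
⇔ ~((p4 -> ~p1) -> p1) | (p1 & p3)
⇔ ~(~(p4 -> ~p1) | p1) | (p1 & p3)
⇔ ~(~(~p4 | ~p1) | p1) | (p1 & p3)
⇔ (~~(~p4 | ~p1) & ~p1) | (p1 & p3)
⇔ ((~p4 | ~p1) & ~p1) | (p1 & p3)
⇔ (~p4 & ~p1) | (~p1 & ~p1) | (p1 & p3)
⇔ ~p1 | (p1 & p3)

~p1 | (p1 & p3)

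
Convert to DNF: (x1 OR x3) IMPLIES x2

(x1 OR x3) IMPLIES x2
⇔ NOT (x1 OR x3) OR x2   [eliminate IMPLIES]
⇔ (NOT x1 AND NOT x3) OR x2   [De Morgan]

(NOT x1 AND NOT x3) OR x2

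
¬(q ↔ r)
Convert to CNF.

¬(q ↔ r)
= ¬((q → r) ∧ (r → q))
= ¬((¬q ∨ r) ∧ (r → q))
= ¬((¬q ∨ r) ∧ (¬r ∨ q))
= ¬(¬q ∨ r) ∨ ¬(¬r ∨ q)
= (¬¬q ∧ ¬r) ∨ ¬(¬r ∨ q)
= (q ∧ ¬r) ∨ ¬(¬r ∨ q)
= (q ∧ ¬r) ∨ (¬¬r ∧ ¬q)
= (q ∧ ¬r) ∨ (r ∧ ¬q)
= (q ∨ r) ∧ (q ∨ ¬q) ∧ (¬r ∨ r) ∧ (¬r ∨ ¬q)
= (q ∨ r) ∧ (¬r ∨ ¬q)

(q ∨ r) ∧ (¬r ∨ ¬q)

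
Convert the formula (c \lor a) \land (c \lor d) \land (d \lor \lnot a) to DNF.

(c \lor a) \land (c \lor d) \land (d \lor \lnot a)
= (c \land c \land d) \lor (c \land c \land \lnot a) \lor (c \land d \land d) \lor (c \land d \land \lnot a) \lor (a \land c \land d) \lor (a \land c \land \lnot a) \lor (a \land d \land d) \lor (a \land d \land \lnot a)   [distribute \land over \lor]
= (c \land d) \lor (c \land \lnot a) \lor (a \land d)   [simplify]

(c \land d) \lor (c \land \lnot a) \lor (a \land d)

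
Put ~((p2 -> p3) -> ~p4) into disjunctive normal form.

~((p2 -> p3) -> ~p4)
= ~(~(p2 -> p3) | ~p4)   [eliminate ->]
= ~(~(~p2 | p3) | ~p4)   [eliminate ->]
= ~~(~p2 | p3) & ~~p4   [De Morgan]
= (~p2 | p3) & ~~p4   [double negation]
= (~p2 | p3) & p4   [double negation]
= (~p2 & p4) | (p3 & p4)   [distribute & over |]

(~p2 & p4) | (p3 & p4)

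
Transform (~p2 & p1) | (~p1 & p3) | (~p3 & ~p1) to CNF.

(~p2 & p1) | (~p1 & p3) | (~p3 & ~p1)
⇔ (~p2 | ~p1 | ~p3) & (~p2 | ~p1 | ~p1) & (~p2 | p3 | ~p3) & (~p2 | p3 | ~p1) & (p1 | ~p1 | ~p3) & (p1 | ~p1 | ~p1) & (p1 | p3 | ~p3) & (p1 | p3 | ~p1)   [distribute | over &]
⇔ ~p2 | ~p1   [simplify]

~p2 | ~p1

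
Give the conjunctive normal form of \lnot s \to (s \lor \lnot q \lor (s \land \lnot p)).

s \lor \lnot q

\lnot s \to (s \lor \lnot q \lor (s \land \lnot p))
= \lnot \lnot s \lor s \lor \lnot q \lor (s \land \lnot p)   [eliminate \to]
= s \lor s \lor \lnot q \lor (s \land \lnot p)   [double negation]
= (s \lor s \lor \lnot q \lor s) \land (s \lor s \lor \lnot q \lor \lnot p)   [distribute \lor over \land]
= s \lor \lnot q   [simplify]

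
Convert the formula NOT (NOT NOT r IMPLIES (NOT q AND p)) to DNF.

(r AND q) OR (r AND NOT p)

NOT (NOT NOT r IMPLIES (NOT q AND p))
≡ NOT (NOT NOT NOT r OR (NOT q AND p))
≡ NOT NOT NOT NOT r AND NOT (NOT q AND p)
≡ NOT NOT r AND NOT (NOT q AND p)
≡ r AND NOT (NOT q AND p)
≡ r AND (NOT NOT q OR NOT p)
≡ r AND (q OR NOT p)
≡ (r AND q) OR (r AND NOT p)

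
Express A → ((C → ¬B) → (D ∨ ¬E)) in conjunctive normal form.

A → ((C → ¬B) → (D ∨ ¬E))
= ¬A ∨ ((C → ¬B) → (D ∨ ¬E))
= ¬A ∨ ¬(C → ¬B) ∨ D ∨ ¬E
= ¬A ∨ ¬(¬C ∨ ¬B) ∨ D ∨ ¬E
= ¬A ∨ (¬¬C ∧ ¬¬B) ∨ D ∨ ¬E
= ¬A ∨ (C ∧ ¬¬B) ∨ D ∨ ¬E
= ¬A ∨ (C ∧ B) ∨ D ∨ ¬E
= (¬A ∨ C ∨ D ∨ ¬E) ∧ (¬A ∨ B ∨ D ∨ ¬E)

(¬A ∨ C ∨ D ∨ ¬E) ∧ (¬A ∨ B ∨ D ∨ ¬E)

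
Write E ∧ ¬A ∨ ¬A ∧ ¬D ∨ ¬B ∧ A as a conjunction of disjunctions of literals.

(E ∨ ¬D ∨ ¬B) ∧ (E ∨ ¬D ∨ A) ∧ (¬A ∨ ¬B)

E ∧ ¬A ∨ ¬A ∧ ¬D ∨ ¬B ∧ A
= (E ∨ ¬A ∨ ¬B) ∧ (E ∨ ¬A ∨ A) ∧ (E ∨ ¬D ∨ ¬B) ∧ (E ∨ ¬D ∨ A) ∧ (¬A ∨ ¬A ∨ ¬B) ∧ (¬A ∨ ¬A ∨ A) ∧ (¬A ∨ ¬D ∨ ¬B) ∧ (¬A ∨ ¬D ∨ A)   — distribute ∨ over ∧
= (E ∨ ¬D ∨ ¬B) ∧ (E ∨ ¬D ∨ A) ∧ (¬A ∨ ¬B)   — simplify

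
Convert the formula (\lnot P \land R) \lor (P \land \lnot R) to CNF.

(\lnot P \lor \lnot R) \land (R \lor P)

(\lnot P \land R) \lor (P \land \lnot R)
⇔ (\lnot P \lor P) \land (\lnot P \lor \lnot R) \land (R \lor P) \land (R \lor \lnot R)   (distribute \lor over \land)
⇔ (\lnot P \lor \lnot R) \land (R \lor P)   (simplify)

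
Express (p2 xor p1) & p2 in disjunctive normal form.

p2 & ~p1

(p2 xor p1) & p2
≡ ((p2 & ~p1) | (~p2 & p1)) & p2
≡ (p2 & ~p1 & p2) | (~p2 & p1 & p2)
≡ p2 & ~p1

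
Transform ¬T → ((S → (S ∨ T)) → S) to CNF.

T ∨ S

¬T → ((S → (S ∨ T)) → S)
≡ ¬¬T ∨ ((S → (S ∨ T)) → S)   [eliminate →]
≡ ¬¬T ∨ ¬(S → (S ∨ T)) ∨ S   [eliminate →]
≡ ¬¬T ∨ ¬(¬S ∨ S ∨ T) ∨ S   [eliminate →]
≡ T ∨ ¬(¬S ∨ S ∨ T) ∨ S   [double negation]
≡ T ∨ (¬¬S ∧ ¬S ∧ ¬T) ∨ S   [De Morgan]
≡ T ∨ (S ∧ ¬S ∧ ¬T) ∨ S   [double negation]
≡ (T ∨ S ∨ S) ∧ (T ∨ ¬S ∨ S) ∧ (T ∨ ¬T ∨ S)   [distribute ∨ over ∧]
≡ T ∨ S   [simplify]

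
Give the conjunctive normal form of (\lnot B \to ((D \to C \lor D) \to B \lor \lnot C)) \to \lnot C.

(\lnot B \to ((D \to C \lor D) \to B \lor \lnot C)) \to \lnot C
= \lnot (\lnot B \to ((D \to C \lor D) \to B \lor \lnot C)) \lor \lnot C   — eliminate \to
= \lnot (\lnot \lnot B \lor ((D \to C \lor D) \to B \lor \lnot C)) \lor \lnot C   — eliminate \to
= \lnot (\lnot \lnot B \lor \lnot (D \to C \lor D) \lor B \lor \lnot C) \lor \lnot C   — eliminate \to
= \lnot (\lnot \lnot B \lor \lnot (\lnot D \lor C \lor D) \lor B \lor \lnot C) \lor \lnot C   — eliminate \to
= \lnot \lnot \lnot B \land \lnot \lnot (\lnot D \lor C \lor D) \land \lnot B \land \lnot \lnot C \lor \lnot C   — De Morgan
= \lnot B \land \lnot \lnot (\lnot D \lor C \lor D) \land \lnot B \land \lnot \lnot C \lor \lnot C   — double negation
= \lnot B \land (\lnot D \lor C \lor D) \land \lnot B \land \lnot \lnot C \lor \lnot C   — double negation
= \lnot B \land (\lnot D \lor C \lor D) \land \lnot B \land C \lor \lnot C   — double negation
= (\lnot B \lor \lnot C) \land (\lnot D \lor C \lor D \lor \lnot C) \land (\lnot B \lor \lnot C) \land (C \lor \lnot C)   — distribute \lor over \land
= \lnot B \lor \lnot C   — simplify

\lnot B \lor \lnot C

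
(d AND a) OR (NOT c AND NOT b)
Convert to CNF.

(d AND a) OR (NOT c AND NOT b)
= (d OR NOT c) AND (d OR NOT b) AND (a OR NOT c) AND (a OR NOT b)   — distribute OR over AND

(d OR NOT c) AND (d OR NOT b) AND (a OR NOT c) AND (a OR NOT b)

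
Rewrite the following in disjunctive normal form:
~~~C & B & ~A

~C & B & ~A

~~~C & B & ~A
= ~C & B & ~A   [double negation]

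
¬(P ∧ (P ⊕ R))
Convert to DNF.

¬(P ∧ (P ⊕ R))
≡ ¬(P ∧ ((P ∧ ¬R) ∨ (¬P ∧ R)))
≡ ¬P ∨ ¬((P ∧ ¬R) ∨ (¬P ∧ R))
≡ ¬P ∨ (¬(P ∧ ¬R) ∧ ¬(¬P ∧ R))
≡ ¬P ∨ ((¬P ∨ ¬¬R) ∧ ¬(¬P ∧ R))
≡ ¬P ∨ ((¬P ∨ R) ∧ ¬(¬P ∧ R))
≡ ¬P ∨ ((¬P ∨ R) ∧ (¬¬P ∨ ¬R))
≡ ¬P ∨ ((¬P ∨ R) ∧ (P ∨ ¬R))
≡ ¬P ∨ (¬P ∧ P) ∨ (¬P ∧ ¬R) ∨ (R ∧ P) ∨ (R ∧ ¬R)
≡ ¬P ∨ (R ∧ P)

¬P ∨ (R ∧ P)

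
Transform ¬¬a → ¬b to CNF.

¬a ∨ ¬b

¬¬a → ¬b
= ¬¬¬a ∨ ¬b   — eliminate →
= ¬a ∨ ¬b   — double negation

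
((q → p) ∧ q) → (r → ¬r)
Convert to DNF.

(q ∧ ¬p) ∨ ¬q ∨ ¬r

((q → p) ∧ q) → (r → ¬r)
⇔ ¬((q → p) ∧ q) ∨ (r → ¬r)   [eliminate →]
⇔ ¬((¬q ∨ p) ∧ q) ∨ (r → ¬r)   [eliminate →]
⇔ ¬((¬q ∨ p) ∧ q) ∨ ¬r ∨ ¬r   [eliminate →]
⇔ ¬(¬q ∨ p) ∨ ¬q ∨ ¬r ∨ ¬r   [De Morgan]
⇔ (¬¬q ∧ ¬p) ∨ ¬q ∨ ¬r ∨ ¬r   [De Morgan]
⇔ (q ∧ ¬p) ∨ ¬q ∨ ¬r ∨ ¬r   [double negation]
⇔ (q ∧ ¬p) ∨ ¬q ∨ ¬r   [simplify]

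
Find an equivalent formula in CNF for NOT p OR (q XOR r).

(NOT p OR q OR r) AND (NOT p OR NOT q OR NOT r)

NOT p OR (q XOR r)
≡ NOT p OR ((q OR r) AND NOT (q AND r))   [expand XOR]
≡ NOT p OR ((q OR r) AND (NOT q OR NOT r))   [De Morgan]
≡ (NOT p OR q OR r) AND (NOT p OR NOT q OR NOT r)   [distribute OR over AND]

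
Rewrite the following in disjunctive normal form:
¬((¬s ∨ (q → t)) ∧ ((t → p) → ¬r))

¬((¬s ∨ (q → t)) ∧ ((t → p) → ¬r))
⇔ ¬((¬s ∨ ¬q ∨ t) ∧ ((t → p) → ¬r))   [eliminate →]
⇔ ¬((¬s ∨ ¬q ∨ t) ∧ (¬(t → p) ∨ ¬r))   [eliminate →]
⇔ ¬((¬s ∨ ¬q ∨ t) ∧ (¬(¬t ∨ p) ∨ ¬r))   [eliminate →]
⇔ ¬(¬s ∨ ¬q ∨ t) ∨ ¬(¬(¬t ∨ p) ∨ ¬r)   [De Morgan]
⇔ (¬¬s ∧ ¬¬q ∧ ¬t) ∨ ¬(¬(¬t ∨ p) ∨ ¬r)   [De Morgan]
⇔ (s ∧ ¬¬q ∧ ¬t) ∨ ¬(¬(¬t ∨ p) ∨ ¬r)   [double negation]
⇔ (s ∧ q ∧ ¬t) ∨ ¬(¬(¬t ∨ p) ∨ ¬r)   [double negation]
⇔ (s ∧ q ∧ ¬t) ∨ (¬¬(¬t ∨ p) ∧ ¬¬r)   [De Morgan]
⇔ (s ∧ q ∧ ¬t) ∨ ((¬t ∨ p) ∧ ¬¬r)   [double negation]
⇔ (s ∧ q ∧ ¬t) ∨ ((¬t ∨ p) ∧ r)   [double negation]
⇔ (s ∧ q ∧ ¬t) ∨ (¬t ∧ r) ∨ (p ∧ r)   [distribute ∧ over ∨]

(s ∧ q ∧ ¬t) ∨ (¬t ∧ r) ∨ (p ∧ r)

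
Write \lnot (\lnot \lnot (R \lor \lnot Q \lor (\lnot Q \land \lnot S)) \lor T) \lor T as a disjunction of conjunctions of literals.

(\lnot R \land Q \land \lnot T) \lor T

\lnot (\lnot \lnot (R \lor \lnot Q \lor (\lnot Q \land \lnot S)) \lor T) \lor T
= (\lnot \lnot \lnot (R \lor \lnot Q \lor (\lnot Q \land \lnot S)) \land \lnot T) \lor T   (De Morgan)
= (\lnot (R \lor \lnot Q \lor (\lnot Q \land \lnot S)) \land \lnot T) \lor T   (double negation)
= (\lnot R \land \lnot \lnot Q \land \lnot (\lnot Q \land \lnot S) \land \lnot T) \lor T   (De Morgan)
= (\lnot R \land Q \land \lnot (\lnot Q \land \lnot S) \land \lnot T) \lor T   (double negation)
= (\lnot R \land Q \land (\lnot \lnot Q \lor \lnot \lnot S) \land \lnot T) \lor T   (De Morgan)
= (\lnot R \land Q \land (Q \lor \lnot \lnot S) \land \lnot T) \lor T   (double negation)
= (\lnot R \land Q \land (Q \lor S) \land \lnot T) \lor T   (double negation)
= (\lnot R \land Q \land Q \land \lnot T) \lor (\lnot R \land Q \land S \land \lnot T) \lor T   (distribute \land over \lor)
= (\lnot R \land Q \land \lnot T) \lor T   (simplify)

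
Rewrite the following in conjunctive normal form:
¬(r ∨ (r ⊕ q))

¬(r ∨ (r ⊕ q))
= ¬(r ∨ ((r ∨ q) ∧ ¬(r ∧ q)))   — expand ⊕
= ¬r ∧ ¬((r ∨ q) ∧ ¬(r ∧ q))   — De Morgan
= ¬r ∧ (¬(r ∨ q) ∨ ¬¬(r ∧ q))   — De Morgan
= ¬r ∧ ((¬r ∧ ¬q) ∨ ¬¬(r ∧ q))   — De Morgan
= ¬r ∧ ((¬r ∧ ¬q) ∨ (r ∧ q))   — double negation
= ¬r ∧ (¬r ∨ r) ∧ (¬r ∨ q) ∧ (¬q ∨ r) ∧ (¬q ∨ q)   — distribute ∨ over ∧
= ¬r ∧ (¬q ∨ r)   — simplify

¬r ∧ (¬q ∨ r)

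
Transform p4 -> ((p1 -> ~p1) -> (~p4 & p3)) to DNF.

~p4 | p1

p4 -> ((p1 -> ~p1) -> (~p4 & p3))
= ~p4 | ((p1 -> ~p1) -> (~p4 & p3))   (eliminate ->)
= ~p4 | ~(p1 -> ~p1) | (~p4 & p3)   (eliminate ->)
= ~p4 | ~(~p1 | ~p1) | (~p4 & p3)   (eliminate ->)
= ~p4 | (~~p1 & ~~p1) | (~p4 & p3)   (De Morgan)
= ~p4 | (p1 & ~~p1) | (~p4 & p3)   (double negation)
= ~p4 | (p1 & p1) | (~p4 & p3)   (double negation)
= ~p4 | p1   (simplify)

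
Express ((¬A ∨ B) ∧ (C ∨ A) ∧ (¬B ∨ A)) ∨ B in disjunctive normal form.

((¬A ∨ B) ∧ (C ∨ A) ∧ (¬B ∨ A)) ∨ B
= (¬A ∧ C ∧ ¬B) ∨ (¬A ∧ C ∧ A) ∨ (¬A ∧ A ∧ ¬B) ∨ (¬A ∧ A ∧ A) ∨ (B ∧ C ∧ ¬B) ∨ (B ∧ C ∧ A) ∨ (B ∧ A ∧ ¬B) ∨ (B ∧ A ∧ A) ∨ B   — distribute ∧ over ∨
= (¬A ∧ C ∧ ¬B) ∨ B   — simplify

(¬A ∧ C ∧ ¬B) ∨ B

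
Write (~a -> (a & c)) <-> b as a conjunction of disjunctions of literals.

(~a -> (a & c)) <-> b
≡ ((~a -> (a & c)) -> b) & (b -> (~a -> (a & c)))   [eliminate <->]
≡ (~(~a -> (a & c)) | b) & (b -> (~a -> (a & c)))   [eliminate ->]
≡ (~(~~a | (a & c)) | b) & (b -> (~a -> (a & c)))   [eliminate ->]
≡ (~(~~a | (a & c)) | b) & (~b | (~a -> (a & c)))   [eliminate ->]
≡ (~(~~a | (a & c)) | b) & (~b | ~~a | (a & c))   [eliminate ->]
≡ ((~~~a & ~(a & c)) | b) & (~b | ~~a | (a & c))   [De Morgan]
≡ ((~a & ~(a & c)) | b) & (~b | ~~a | (a & c))   [double negation]
≡ ((~a & (~a | ~c)) | b) & (~b | ~~a | (a & c))   [De Morgan]
≡ ((~a & (~a | ~c)) | b) & (~b | a | (a & c))   [double negation]
≡ (~a | b) & (~a | ~c | b) & (~b | a | a) & (~b | a | c)   [distribute | over &]
≡ (~a | b) & (~b | a)   [simplify]

(~a | b) & (~b | a)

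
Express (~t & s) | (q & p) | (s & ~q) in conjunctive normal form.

(~t | p | ~q) & (s | q) & (s | p)

(~t & s) | (q & p) | (s & ~q)
≡ (~t | q | s) & (~t | q | ~q) & (~t | p | s) & (~t | p | ~q) & (s | q | s) & (s | q | ~q) & (s | p | s) & (s | p | ~q)   [distribute | over &]
≡ (~t | p | ~q) & (s | q) & (s | p)   [simplify]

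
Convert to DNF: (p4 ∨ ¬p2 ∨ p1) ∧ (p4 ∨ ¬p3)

(p4 ∨ ¬p2 ∨ p1) ∧ (p4 ∨ ¬p3)
⇔ (p4 ∧ p4) ∨ (p4 ∧ ¬p3) ∨ (¬p2 ∧ p4) ∨ (¬p2 ∧ ¬p3) ∨ (p1 ∧ p4) ∨ (p1 ∧ ¬p3)   [distribute ∧ over ∨]
⇔ p4 ∨ (¬p2 ∧ ¬p3) ∨ (p1 ∧ ¬p3)   [simplify]

p4 ∨ (¬p2 ∧ ¬p3) ∨ (p1 ∧ ¬p3)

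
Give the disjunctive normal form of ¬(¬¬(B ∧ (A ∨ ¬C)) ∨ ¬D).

¬(¬¬(B ∧ (A ∨ ¬C)) ∨ ¬D)
⇔ ¬¬¬(B ∧ (A ∨ ¬C)) ∧ ¬¬D   [De Morgan]
⇔ ¬(B ∧ (A ∨ ¬C)) ∧ ¬¬D   [double negation]
⇔ (¬B ∨ ¬(A ∨ ¬C)) ∧ ¬¬D   [De Morgan]
⇔ (¬B ∨ (¬A ∧ ¬¬C)) ∧ ¬¬D   [De Morgan]
⇔ (¬B ∨ (¬A ∧ C)) ∧ ¬¬D   [double negation]
⇔ (¬B ∨ (¬A ∧ C)) ∧ D   [double negation]
⇔ (¬B ∧ D) ∨ (¬A ∧ C ∧ D)   [distribute ∧ over ∨]

(¬B ∧ D) ∨ (¬A ∧ C ∧ D)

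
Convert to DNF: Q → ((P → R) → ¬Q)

Q → ((P → R) → ¬Q)
⇔ ¬Q ∨ ((P → R) → ¬Q)   [eliminate →]
⇔ ¬Q ∨ ¬(P → R) ∨ ¬Q   [eliminate →]
⇔ ¬Q ∨ ¬(¬P ∨ R) ∨ ¬Q   [eliminate →]
⇔ ¬Q ∨ (¬¬P ∧ ¬R) ∨ ¬Q   [De Morgan]
⇔ ¬Q ∨ (P ∧ ¬R) ∨ ¬Q   [double negation]
⇔ ¬Q ∨ (P ∧ ¬R)   [simplify]

¬Q ∨ (P ∧ ¬R)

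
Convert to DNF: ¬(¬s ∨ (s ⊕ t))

s ∧ t

¬(¬s ∨ (s ⊕ t))
≡ ¬(¬s ∨ (s ∧ ¬t) ∨ (¬s ∧ t))   — expand ⊕
≡ ¬¬s ∧ ¬(s ∧ ¬t) ∧ ¬(¬s ∧ t)   — De Morgan
≡ s ∧ ¬(s ∧ ¬t) ∧ ¬(¬s ∧ t)   — double negation
≡ s ∧ (¬s ∨ ¬¬t) ∧ ¬(¬s ∧ t)   — De Morgan
≡ s ∧ (¬s ∨ t) ∧ ¬(¬s ∧ t)   — double negation
≡ s ∧ (¬s ∨ t) ∧ (¬¬s ∨ ¬t)   — De Morgan
≡ s ∧ (¬s ∨ t) ∧ (s ∨ ¬t)   — double negation
≡ (s ∧ ¬s ∧ s) ∨ (s ∧ ¬s ∧ ¬t) ∨ (s ∧ t ∧ s) ∨ (s ∧ t ∧ ¬t)   — distribute ∧ over ∨
≡ s ∧ t   — simplify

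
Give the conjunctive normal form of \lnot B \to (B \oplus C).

\lnot B \to (B \oplus C)
≡ \lnot \lnot B \lor (B \oplus C)   [eliminate \to]
≡ \lnot \lnot B \lor ((B \lor C) \land \lnot (B \land C))   [expand \oplus]
≡ B \lor ((B \lor C) \land \lnot (B \land C))   [double negation]
≡ B \lor ((B \lor C) \land (\lnot B \lor \lnot C))   [De Morgan]
≡ (B \lor B \lor C) \land (B \lor \lnot B \lor \lnot C)   [distribute \lor over \land]
≡ B \lor C   [simplify]

B \lor C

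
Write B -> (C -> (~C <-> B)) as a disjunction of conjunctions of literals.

~B | ~C

B -> (C -> (~C <-> B))
≡ ~B | (C -> (~C <-> B))   — eliminate ->
≡ ~B | ~C | (~C <-> B)   — eliminate ->
≡ ~B | ~C | ((~C -> B) & (B -> ~C))   — eliminate <->
≡ ~B | ~C | ((~~C | B) & (B -> ~C))   — eliminate ->
≡ ~B | ~C | ((~~C | B) & (~B | ~C))   — eliminate ->
≡ ~B | ~C | ((C | B) & (~B | ~C))   — double negation
≡ ~B | ~C | (C & ~B) | (C & ~C) | (B & ~B) | (B & ~C)   — distribute & over |
≡ ~B | ~C   — simplify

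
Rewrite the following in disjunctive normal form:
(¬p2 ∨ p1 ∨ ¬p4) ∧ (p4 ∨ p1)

(¬p2 ∧ p4) ∨ p1

(¬p2 ∨ p1 ∨ ¬p4) ∧ (p4 ∨ p1)
= (¬p2 ∧ p4) ∨ (¬p2 ∧ p1) ∨ (p1 ∧ p4) ∨ (p1 ∧ p1) ∨ (¬p4 ∧ p4) ∨ (¬p4 ∧ p1)   [distribute ∧ over ∨]
= (¬p2 ∧ p4) ∨ p1   [simplify]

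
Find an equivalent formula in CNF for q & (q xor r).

q & (~q | ~r)

q & (q xor r)
≡ q & (q | r) & ~(q & r)   [expand xor]
≡ q & (q | r) & (~q | ~r)   [De Morgan]
≡ q & (~q | ~r)   [simplify]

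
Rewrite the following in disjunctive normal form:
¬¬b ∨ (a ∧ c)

¬¬b ∨ (a ∧ c)
≡ b ∨ (a ∧ c)   — double negation

b ∨ (a ∧ c)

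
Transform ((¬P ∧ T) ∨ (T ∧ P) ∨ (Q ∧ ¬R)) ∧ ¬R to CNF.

(T ∨ Q) ∧ ¬R

((¬P ∧ T) ∨ (T ∧ P) ∨ (Q ∧ ¬R)) ∧ ¬R
≡ (¬P ∨ T ∨ Q) ∧ (¬P ∨ T ∨ ¬R) ∧ (¬P ∨ P ∨ Q) ∧ (¬P ∨ P ∨ ¬R) ∧ (T ∨ T ∨ Q) ∧ (T ∨ T ∨ ¬R) ∧ (T ∨ P ∨ Q) ∧ (T ∨ P ∨ ¬R) ∧ ¬R   [distribute ∨ over ∧]
≡ (T ∨ Q) ∧ ¬R   [simplify]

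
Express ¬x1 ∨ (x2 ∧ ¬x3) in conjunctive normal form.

(¬x1 ∨ x2) ∧ (¬x1 ∨ ¬x3)

¬x1 ∨ (x2 ∧ ¬x3)
≡ (¬x1 ∨ x2) ∧ (¬x1 ∨ ¬x3)   [distribute ∨ over ∧]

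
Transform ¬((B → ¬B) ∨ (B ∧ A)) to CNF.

B ∧ (¬B ∨ ¬A)

¬((B → ¬B) ∨ (B ∧ A))
≡ ¬(¬B ∨ ¬B ∨ (B ∧ A))   [eliminate →]
≡ ¬¬B ∧ ¬¬B ∧ ¬(B ∧ A)   [De Morgan]
≡ B ∧ ¬¬B ∧ ¬(B ∧ A)   [double negation]
≡ B ∧ B ∧ ¬(B ∧ A)   [double negation]
≡ B ∧ B ∧ (¬B ∨ ¬A)   [De Morgan]
≡ B ∧ (¬B ∨ ¬A)   [simplify]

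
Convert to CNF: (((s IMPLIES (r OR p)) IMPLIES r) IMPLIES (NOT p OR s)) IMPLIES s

(((s IMPLIES (r OR p)) IMPLIES r) IMPLIES (NOT p OR s)) IMPLIES s
≡ NOT (((s IMPLIES (r OR p)) IMPLIES r) IMPLIES (NOT p OR s)) OR s
≡ NOT (NOT ((s IMPLIES (r OR p)) IMPLIES r) OR NOT p OR s) OR s
≡ NOT (NOT (NOT (s IMPLIES (r OR p)) OR r) OR NOT p OR s) OR s
≡ NOT (NOT (NOT (NOT s OR r OR p) OR r) OR NOT p OR s) OR s
≡ (NOT NOT (NOT (NOT s OR r OR p) OR r) AND NOT NOT p AND NOT s) OR s
≡ ((NOT (NOT s OR r OR p) OR r) AND NOT NOT p AND NOT s) OR s
≡ (((NOT NOT s AND NOT r AND NOT p) OR r) AND NOT NOT p AND NOT s) OR s
≡ (((s AND NOT r AND NOT p) OR r) AND NOT NOT p AND NOT s) OR s
≡ (((s AND NOT r AND NOT p) OR r) AND p AND NOT s) OR s
≡ (s OR r OR s) AND (NOT r OR r OR s) AND (NOT p OR r OR s) AND (p OR s) AND (NOT s OR s)
≡ (s OR r) AND (p OR s)

(s OR r) AND (p OR s)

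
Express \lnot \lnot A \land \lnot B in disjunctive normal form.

\lnot \lnot A \land \lnot B
≡ A \land \lnot B   (double negation)

A \land \lnot B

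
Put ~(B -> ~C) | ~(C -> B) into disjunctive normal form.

(B & C) | (C & ~B)

~(B -> ~C) | ~(C -> B)
≡ ~(~B | ~C) | ~(C -> B)   — eliminate ->
≡ ~(~B | ~C) | ~(~C | B)   — eliminate ->
≡ (~~B & ~~C) | ~(~C | B)   — De Morgan
≡ (B & ~~C) | ~(~C | B)   — double negation
≡ (B & C) | ~(~C | B)   — double negation
≡ (B & C) | (~~C & ~B)   — De Morgan
≡ (B & C) | (C & ~B)   — double negation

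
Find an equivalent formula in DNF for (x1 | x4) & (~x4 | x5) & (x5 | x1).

(x1 | x4) & (~x4 | x5) & (x5 | x1)
≡ (x1 & ~x4 & x5) | (x1 & ~x4 & x1) | (x1 & x5 & x5) | (x1 & x5 & x1) | (x4 & ~x4 & x5) | (x4 & ~x4 & x1) | (x4 & x5 & x5) | (x4 & x5 & x1)   [distribute & over |]
≡ (x1 & ~x4) | (x1 & x5) | (x4 & x5)   [simplify]

(x1 & ~x4) | (x1 & x5) | (x4 & x5)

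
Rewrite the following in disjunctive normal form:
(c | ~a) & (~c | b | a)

(c | ~a) & (~c | b | a)
= (c & ~c) | (c & b) | (c & a) | (~a & ~c) | (~a & b) | (~a & a)   (distribute & over |)
= (c & b) | (c & a) | (~a & ~c) | (~a & b)   (simplify)

(c & b) | (c & a) | (~a & ~c) | (~a & b)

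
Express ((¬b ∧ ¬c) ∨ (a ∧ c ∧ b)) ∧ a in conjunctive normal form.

((¬b ∧ ¬c) ∨ (a ∧ c ∧ b)) ∧ a
= (¬b ∨ a) ∧ (¬b ∨ c) ∧ (¬b ∨ b) ∧ (¬c ∨ a) ∧ (¬c ∨ c) ∧ (¬c ∨ b) ∧ a
= (¬b ∨ c) ∧ (¬c ∨ b) ∧ a

(¬b ∨ c) ∧ (¬c ∨ b) ∧ a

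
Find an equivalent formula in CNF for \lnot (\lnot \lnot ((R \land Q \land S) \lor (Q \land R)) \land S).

\lnot (\lnot \lnot ((R \land Q \land S) \lor (Q \land R)) \land S)
⇔ \lnot \lnot \lnot ((R \land Q \land S) \lor (Q \land R)) \lor \lnot S   [De Morgan]
⇔ \lnot ((R \land Q \land S) \lor (Q \land R)) \lor \lnot S   [double negation]
⇔ (\lnot (R \land Q \land S) \land \lnot (Q \land R)) \lor \lnot S   [De Morgan]
⇔ ((\lnot R \lor \lnot Q \lor \lnot S) \land \lnot (Q \land R)) \lor \lnot S   [De Morgan]
⇔ ((\lnot R \lor \lnot Q \lor \lnot S) \land (\lnot Q \lor \lnot R)) \lor \lnot S   [De Morgan]
⇔ (\lnot R \lor \lnot Q \lor \lnot S \lor \lnot S) \land (\lnot Q \lor \lnot R \lor \lnot S)   [distribute \lor over \land]
⇔ \lnot R \lor \lnot Q \lor \lnot S   [simplify]

\lnot R \lor \lnot Q \lor \lnot S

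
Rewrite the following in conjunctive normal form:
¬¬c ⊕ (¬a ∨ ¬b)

(c ∨ ¬a ∨ ¬b) ∧ (¬c ∨ a) ∧ (¬c ∨ b)

¬¬c ⊕ (¬a ∨ ¬b)
= (¬¬c ∨ ¬a ∨ ¬b) ∧ ¬(¬¬c ∧ (¬a ∨ ¬b))   (expand ⊕)
= (c ∨ ¬a ∨ ¬b) ∧ ¬(¬¬c ∧ (¬a ∨ ¬b))   (double negation)
= (c ∨ ¬a ∨ ¬b) ∧ (¬¬¬c ∨ ¬(¬a ∨ ¬b))   (De Morgan)
= (c ∨ ¬a ∨ ¬b) ∧ (¬c ∨ ¬(¬a ∨ ¬b))   (double negation)
= (c ∨ ¬a ∨ ¬b) ∧ (¬c ∨ (¬¬a ∧ ¬¬b))   (De Morgan)
= (c ∨ ¬a ∨ ¬b) ∧ (¬c ∨ (a ∧ ¬¬b))   (double negation)
= (c ∨ ¬a ∨ ¬b) ∧ (¬c ∨ (a ∧ b))   (double negation)
= (c ∨ ¬a ∨ ¬b) ∧ (¬c ∨ a) ∧ (¬c ∨ b)   (distribute ∨ over ∧)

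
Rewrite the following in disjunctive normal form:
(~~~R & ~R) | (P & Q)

~R | (P & Q)

(~~~R & ~R) | (P & Q)
⇔ (~R & ~R) | (P & Q)   (double negation)
⇔ ~R | (P & Q)   (simplify)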